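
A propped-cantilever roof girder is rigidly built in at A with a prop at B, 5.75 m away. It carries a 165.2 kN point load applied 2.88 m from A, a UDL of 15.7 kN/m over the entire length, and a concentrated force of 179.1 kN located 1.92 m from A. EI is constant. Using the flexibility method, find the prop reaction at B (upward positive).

Remove the prop at B; the released (primary) structure is a cantilever built in at A.
Downward deflection at the released point B due to the loads:
  point load 165.2 at a = 2.88: Pa²(3L − a)/(6EI) = 3282/EI
  UDL 15.7: wL⁴/(8EI) = 2145/EI
  point load 179.1 at a = 1.92: Pa²(3L − a)/(6EI) = 1687/EI
  δ_0 = 7114/EI
Tip deflection under a unit load at B: L³/(3EI) = 63.37/EI.
The prop prevents deflection at B: R_B = δ_0/δ_{BB} = 7114/63.37 = 112.3 kN.

R_B = 112.3 kN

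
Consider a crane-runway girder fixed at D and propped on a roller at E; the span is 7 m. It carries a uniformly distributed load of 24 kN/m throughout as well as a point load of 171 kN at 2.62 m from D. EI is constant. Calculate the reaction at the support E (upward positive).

R_E = 94.45 kN

Release the roller at E. Primary structure: cantilever fixed at D.
Downward deflection at the released point E due to the loads:
  UDL 24: wL⁴/(8EI) = 7203/EI
  point load 171 at a = 2.62: Pa²(3L − a)/(6EI) = 3596/EI
  δ_0 = 10799/EI
Flexibility coefficient — unit upward force at E: δ_{EE} = L³/(3EI) = 114.3/EI.
Compatibility at E: δ_0 − R_E·δ_{EE} = 0, so R_E = 10799/114.3 = 94.45 kN.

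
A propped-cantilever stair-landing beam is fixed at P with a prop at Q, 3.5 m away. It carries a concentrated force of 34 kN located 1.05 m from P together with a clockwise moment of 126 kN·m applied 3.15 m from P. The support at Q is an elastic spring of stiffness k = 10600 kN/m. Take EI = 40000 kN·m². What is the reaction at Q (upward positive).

Release the roller at Q. Primary structure: cantilever fixed at P.
Free-end deflection of the primary structure under the applied loading (downward +):
  point load 34 at a = 1.05: Pa²(3L − a)/(6EI) = 59.04/EI
  clockwise couple 126 at a = 3.15: M₀a(2L − a)/(2EI) = 764/EI
  δ_0 = 823.1/EI
Tip deflection under a unit load at Q: L³/(3EI) = 14.29/EI.
With EI = 40000 kN·m²: δ_0 = 0.020577 m and δ_{QQ} = 0.000357 m/kN.
Compatibility — the spring shortens by R_Q/k under the reaction it provides: δ_0 − R_Q·δ_{QQ} = R_Q/k. With 1/k = 0.000094 m/kN, R_Q = δ_0 / (δ_{QQ} + 1/k) = 0.020577 / (0.000357 + 0.000094) = 45.56 kN.

R_Q = 45.56 kN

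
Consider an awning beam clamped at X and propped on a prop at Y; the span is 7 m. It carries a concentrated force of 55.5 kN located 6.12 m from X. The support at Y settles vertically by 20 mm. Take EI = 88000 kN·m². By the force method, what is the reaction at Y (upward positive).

Take the reaction at Y as the redundant and release it; the primary structure is a cantilever fixed at X.
Free-end deflection of the primary structure under the applied loading (downward +):
  point load 55.5 at a = 6.12: Pa²(3L − a)/(6EI) = 5155/EI
Flexibility coefficient — unit upward force at Y: δ_{YY} = L³/(3EI) = 114.3/EI.
With EI = 88000 kN·m²: δ_0 = 0.058582 m and δ_{YY} = 0.001299 m/kN.
Compatibility — the beam at Y must follow the support down by 0.02 m: δ_0 − R_Y·δ_{YY} = 0.02, so R_Y = (0.058582 − 0.02)/0.001299 = 29.7 kN.

R_Y = 29.7 kN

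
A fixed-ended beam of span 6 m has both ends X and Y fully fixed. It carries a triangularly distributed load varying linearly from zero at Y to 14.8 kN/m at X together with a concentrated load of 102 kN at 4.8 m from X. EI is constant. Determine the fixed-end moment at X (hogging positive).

M_X = 46.22 kN·m

Release both end moments; the primary structure is a simply-supported span XY with redundants M_X and M_Y.
On the primary (simply-supported) span, the end slopes from the loading are:
  at X: triangular load, peak 14.8: w₀L³/(45EI) = 71.04/EI
  at Y: triangular load, peak 14.8: 7w₀L³/(360EI) = 62.16/EI
  at X: point load 102 at a = 4.8: Pab(L + b)/(6LEI) = 117.5/EI
  at Y: point load 102 at a = 4.8: Pab(L + a)/(6LEI) = 176.3/EI
  θ_X0 = 188.5/EI,  θ_Y0 = 238.4/EI
Flexibility coefficients: a unit moment at one end gives L/(3EI) there and L/(6EI) at the far end, so f₁₁ = f₂₂ = 2/EI and f₁₂ = f₂₁ = 1/EI.
Compatibility — zero rotation at each built-in end:
  2 M_X + 1 M_Y = 188.5
  1 M_X + 2 M_Y = 238.4
Solving the pair gives M_X = 46.22 kN·m and M_Y = 96.1 kN·m (hogging).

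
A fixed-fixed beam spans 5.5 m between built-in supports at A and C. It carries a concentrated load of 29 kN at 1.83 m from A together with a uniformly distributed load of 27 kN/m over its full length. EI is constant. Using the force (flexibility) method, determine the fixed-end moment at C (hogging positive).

M_C = 79.85 kN·m

Release both end moments; the primary structure is a simply-supported span AC with redundants M_A and M_C.
End rotations of the released simple span under the applied load (×1/EI):
  at A: point load 29 at a = 1.83: Pab(L + b)/(6LEI) = 54.12/EI
  at C: point load 29 at a = 1.83: Pab(L + a)/(6LEI) = 43.26/EI
  at A: UDL 27: wL³/(24EI) = 187.2/EI
  at C: UDL 27: wL³/(24EI) = 187.2/EI
  θ_A0 = 241.3/EI,  θ_C0 = 230.4/EI
Flexibility coefficients: a unit moment at one end gives L/(3EI) there and L/(6EI) at the far end, so f₁₁ = f₂₂ = 1.833/EI and f₁₂ = f₂₁ = 0.9167/EI.
Compatibility — zero rotation at each built-in end:
  1.833 M_A + 0.9167 M_C = 241.3
  0.9167 M_A + 1.833 M_C = 230.4
Solving the pair gives M_A = 91.69 kN·m and M_C = 79.85 kN·m (hogging).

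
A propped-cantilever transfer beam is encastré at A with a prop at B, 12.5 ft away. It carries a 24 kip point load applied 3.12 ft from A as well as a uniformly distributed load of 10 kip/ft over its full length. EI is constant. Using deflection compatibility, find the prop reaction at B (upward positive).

R_B = 48.93 kip

Remove the prop at B; the released (primary) structure is a cantilever built in at A.
Downward deflection at the released point B due to the loads:
  point load 24 at a = 3.12: Pa²(3L − a)/(6EI) = 1339/EI
  UDL 10: wL⁴/(8EI) = 30518/EI
  δ_0 = 31856/EI
Tip deflection under a unit load at B: L³/(3EI) = 651/EI.
Compatibility at B: δ_0 − R_B·δ_{BB} = 0, so R_B = 31856/651 = 48.93 kip.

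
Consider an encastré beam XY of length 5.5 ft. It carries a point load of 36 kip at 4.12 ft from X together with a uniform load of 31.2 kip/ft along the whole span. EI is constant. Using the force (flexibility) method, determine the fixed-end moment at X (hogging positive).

Take the two fixed-end moments M_X, M_Y as redundants; the released structure is the simple span XY.
On the primary (simply-supported) span, the end slopes from the loading are:
  at X: point load 36 at a = 4.12: Pab(L + b)/(6LEI) = 42.67/EI
  at Y: point load 36 at a = 4.12: Pab(L + a)/(6LEI) = 59.67/EI
  at X: UDL 31.2: wL³/(24EI) = 216.3/EI
  at Y: UDL 31.2: wL³/(24EI) = 216.3/EI
  θ_X0 = 259/EI,  θ_Y0 = 276/EI
Flexibility coefficients: a unit moment at one end gives L/(3EI) there and L/(6EI) at the far end, so f₁₁ = f₂₂ = 1.833/EI and f₁₂ = f₂₁ = 0.9167/EI.
Compatibility — zero rotation at each built-in end:
  1.833 M_X + 0.9167 M_Y = 259
  0.9167 M_X + 1.833 M_Y = 276
Solving the pair gives M_X = 87.99 kip·ft and M_Y = 106.5 kip·ft (hogging).

M_X = 87.99 kip·ft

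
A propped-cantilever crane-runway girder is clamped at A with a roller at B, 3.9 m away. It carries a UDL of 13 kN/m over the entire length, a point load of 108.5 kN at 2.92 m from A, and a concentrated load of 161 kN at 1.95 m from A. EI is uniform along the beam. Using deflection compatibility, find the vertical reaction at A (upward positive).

R_A = 182.4 kN

Release the roller at B. Primary structure: cantilever fixed at A.
Primary-structure tip deflection at B by superposition:
  UDL 13: wL⁴/(8EI) = 375.9/EI
  point load 108.5 at a = 2.92: Pa²(3L − a)/(6EI) = 1354/EI
  point load 161 at a = 1.95: Pa²(3L − a)/(6EI) = 994.8/EI
  δ_0 = 2725/EI
Flexibility coefficient — unit upward force at B: δ_{BB} = L³/(3EI) = 19.77/EI.
The prop prevents deflection at B: R_B = δ_0/δ_{BB} = 2725/19.77 = 137.8 kN.
Vertical equilibrium: R_A = ΣP − R_B = 320.2 − 137.8 = 182.4 kN.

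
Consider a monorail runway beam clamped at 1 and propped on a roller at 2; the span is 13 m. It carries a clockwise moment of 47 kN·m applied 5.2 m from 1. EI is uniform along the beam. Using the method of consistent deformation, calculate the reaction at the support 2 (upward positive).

Take the reaction at 2 as the redundant and release it; the primary structure is a cantilever fixed at 1.
Free-end deflection of the primary structure under the applied loading (downward +):
  clockwise couple 47 at a = 5.2: M₀a(2L − a)/(2EI) = 2542/EI
Tip deflection under a unit load at 2: L³/(3EI) = 732.3/EI.
The prop prevents deflection at 2: R_2 = δ_0/δ_{22} = 2542/732.3 = 3.471 kN.

R_2 = 3.471 kN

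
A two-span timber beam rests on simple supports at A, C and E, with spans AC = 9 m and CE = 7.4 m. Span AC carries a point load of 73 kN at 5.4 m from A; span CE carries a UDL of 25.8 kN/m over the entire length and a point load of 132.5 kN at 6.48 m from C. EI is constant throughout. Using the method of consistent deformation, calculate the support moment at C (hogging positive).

M_C = 176 kN·m

Insert a hinge at C; M_C is the redundant, and each span becomes simply supported.
End slopes at the hinge C, treating each span as simply supported:
  span AC: point load 73 at a = 5.4: Pab(L + a)/(6LEI) = 378.4/EI
  span CE: UDL 25.8: wL³/(24EI) = 435.6/EI
  span CE: point load 132.5 at a = 6.48: Pab(L + b)/(6LEI) = 148/EI
  relative rotation θ_0 = (378.4 + 583.6)/EI = 962.1/EI
A unit hogging moment at C produces rotation L₁/(3EI) + L₂/(3EI) = 5.467/EI.
Compatibility: M_C·(L₁+L₂)/(3EI) = θ_0, giving M_C = 176 kN·m (hogging).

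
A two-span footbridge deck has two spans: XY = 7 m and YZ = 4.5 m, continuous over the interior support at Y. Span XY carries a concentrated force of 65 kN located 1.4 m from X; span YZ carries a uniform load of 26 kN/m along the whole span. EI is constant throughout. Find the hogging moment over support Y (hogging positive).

Insert a hinge at Y; M_Y is the redundant, and each span becomes simply supported.
End slopes at the hinge Y, treating each span as simply supported:
  span XY: point load 65 at a = 1.4: Pab(L + a)/(6LEI) = 101.9/EI
  span YZ: UDL 26: wL³/(24EI) = 98.72/EI
  relative rotation θ_0 = (101.9 + 98.72)/EI = 200.6/EI
A unit hogging moment at Y produces rotation L₁/(3EI) + L₂/(3EI) = 3.833/EI.
Compatibility: M_Y·(L₁+L₂)/(3EI) = θ_0, giving M_Y = 52.34 kN·m (hogging).

M_Y = 52.34 kN·m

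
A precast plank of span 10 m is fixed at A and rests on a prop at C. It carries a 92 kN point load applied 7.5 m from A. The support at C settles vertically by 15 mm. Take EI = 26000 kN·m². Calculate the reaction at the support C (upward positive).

R_C = 57.05 kN

Remove the prop at C; the released (primary) structure is a cantilever built in at A.
Free-end deflection of the primary structure under the applied loading (downward +):
  point load 92 at a = 7.5: Pa²(3L − a)/(6EI) = 19406/EI
Tip deflection under a unit load at C: L³/(3EI) = 333.3/EI.
With EI = 26000 kN·m²: δ_0 = 0.74639 m and δ_{CC} = 0.012821 m/kN.
Compatibility — the beam at C must follow the support down by 0.015 m: δ_0 − R_C·δ_{CC} = 0.015, so R_C = (0.74639 − 0.015)/0.012821 = 57.05 kN.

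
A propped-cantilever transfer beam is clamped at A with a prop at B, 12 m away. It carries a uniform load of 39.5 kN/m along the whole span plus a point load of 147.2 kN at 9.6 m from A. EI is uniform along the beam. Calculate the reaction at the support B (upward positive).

R_B = 281.4 kN

Choose R_B as the redundant. The primary structure is the cantilever fixed at A.
Deflection at B on the released cantilever, summing each load's contribution:
  UDL 39.5: wL⁴/(8EI) = 102384/EI
  point load 147.2 at a = 9.6: Pa²(3L − a)/(6EI) = 59690/EI
  δ_0 = 162074/EI
Tip deflection under a unit load at B: L³/(3EI) = 576/EI.
The prop prevents deflection at B: R_B = δ_0/δ_{BB} = 162074/576 = 281.4 kN.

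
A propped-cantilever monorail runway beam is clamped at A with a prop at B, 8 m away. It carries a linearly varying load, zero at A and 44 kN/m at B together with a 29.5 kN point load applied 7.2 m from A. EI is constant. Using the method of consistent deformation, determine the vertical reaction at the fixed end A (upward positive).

R_A = 83.61 kN

Choose R_B as the redundant. The primary structure is the cantilever fixed at A.
Free-end deflection of the primary structure under the applied loading (downward +):
  triangular load, peak 44 at the free end: 11w₀L⁴/(120EI) = 16521/EI
  point load 29.5 at a = 7.2: Pa²(3L − a)/(6EI) = 4282/EI
  δ_0 = 20803/EI
Tip deflection under a unit load at B: L³/(3EI) = 170.7/EI.
The prop prevents deflection at B: R_B = δ_0/δ_{BB} = 20803/170.7 = 121.9 kN.
Vertical equilibrium: R_A = ΣP − R_B = 205.5 − 121.9 = 83.61 kN.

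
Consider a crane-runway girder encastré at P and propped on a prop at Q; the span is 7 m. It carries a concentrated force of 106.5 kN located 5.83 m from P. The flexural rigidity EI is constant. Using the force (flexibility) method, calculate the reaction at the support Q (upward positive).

R_Q = 80.05 kN

Choose R_Q as the redundant. The primary structure is the cantilever fixed at P.
Deflection at Q on the released cantilever, summing each load's contribution:
  point load 106.5 at a = 5.83: Pa²(3L − a)/(6EI) = 9152/EI
Flexibility coefficient — unit upward force at Q: δ_{QQ} = L³/(3EI) = 114.3/EI.
Compatibility at Q: δ_0 − R_Q·δ_{QQ} = 0, so R_Q = 9152/114.3 = 80.05 kN.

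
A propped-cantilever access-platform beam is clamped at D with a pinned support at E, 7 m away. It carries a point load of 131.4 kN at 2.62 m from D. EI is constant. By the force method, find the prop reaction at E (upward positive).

Choose R_E as the redundant. The primary structure is the cantilever fixed at D.
Primary-structure tip deflection at E by superposition:
  point load 131.4 at a = 2.62: Pa²(3L − a)/(6EI) = 2763/EI
Tip deflection under a unit load at E: L³/(3EI) = 114.3/EI.
The prop prevents deflection at E: R_E = δ_0/δ_{EE} = 2763/114.3 = 24.17 kN.

R_E = 24.17 kN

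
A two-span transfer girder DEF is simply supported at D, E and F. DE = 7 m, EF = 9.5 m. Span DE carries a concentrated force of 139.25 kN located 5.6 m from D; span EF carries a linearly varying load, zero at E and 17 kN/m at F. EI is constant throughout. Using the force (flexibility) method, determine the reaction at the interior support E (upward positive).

R_E = 165.9 kN

Release continuity at E by inserting a hinge; the redundant is the internal moment M_E. The primary structure is two simply-supported spans DE and EF.
Discontinuity in slope at E on the released structure — sum the simple-span end rotations:
  span DE: point load 139.25 at a = 5.6: Pab(L + a)/(6LEI) = 327.5/EI
  span EF: triangular load, peak 17: 7w₀L³/(360EI) = 283.4/EI
  relative rotation θ_0 = (327.5 + 283.4)/EI = 610.9/EI
A unit hogging moment at E produces rotation L₁/(3EI) + L₂/(3EI) = 5.5/EI.
Slope continuity at E: θ_0 = M_E·5.5/EI, so M_E = 610.9/5.5 = 111.1 kN·m (hogging).
Span DE, ΣM about D with M_E applied at E: R_E^{DE}·7 = 779.8 + 111.1, so R_E^{DE} = 127.3 kN and R_D = 139.2 − 127.3 = 11.98 kN.
Span EF, ΣM about F: R_E^{EF}·9.5 = 255.7 + 111.1, so R_E^{EF} = 38.61 kN and R_F = 80.75 − 38.61 = 42.14 kN.
R_E = 127.3 + 38.61 = 165.9 kN.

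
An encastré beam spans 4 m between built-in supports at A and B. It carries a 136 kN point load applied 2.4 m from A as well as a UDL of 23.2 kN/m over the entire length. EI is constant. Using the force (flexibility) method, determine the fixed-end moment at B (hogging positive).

Release both end moments; the primary structure is a simply-supported span AB with redundants M_A and M_B.
Simple-span end rotations at A and B under the given loads:
  at A: point load 136 at a = 2.4: Pab(L + b)/(6LEI) = 121.9/EI
  at B: point load 136 at a = 2.4: Pab(L + a)/(6LEI) = 139.3/EI
  at A: UDL 23.2: wL³/(24EI) = 61.87/EI
  at B: UDL 23.2: wL³/(24EI) = 61.87/EI
  θ_A0 = 183.7/EI,  θ_B0 = 201.1/EI
Flexibility coefficients: a unit moment at one end gives L/(3EI) there and L/(6EI) at the far end, so f₁₁ = f₂₂ = 1.333/EI and f₁₂ = f₂₁ = 0.6667/EI.
Compatibility — zero rotation at each built-in end:
  1.333 M_A + 0.6667 M_B = 183.7
  0.6667 M_A + 1.333 M_B = 201.1
Solving the pair gives M_A = 83.16 kN·m and M_B = 109.3 kN·m (hogging).

M_B = 109.3 kN·m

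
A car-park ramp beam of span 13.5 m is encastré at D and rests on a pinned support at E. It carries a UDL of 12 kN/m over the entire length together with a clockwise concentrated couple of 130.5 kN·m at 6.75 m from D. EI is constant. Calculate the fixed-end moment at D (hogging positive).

Remove the prop at E; the released (primary) structure is a cantilever built in at D.
Free-end deflection of the primary structure under the applied loading (downward +):
  UDL 12: wL⁴/(8EI) = 49823/EI
  clockwise couple 130.5 at a = 6.75: M₀a(2L − a)/(2EI) = 8919/EI
  δ_0 = 58741/EI
Tip deflection under a unit load at E: L³/(3EI) = 820.1/EI.
Compatibility at E: δ_0 − R_E·δ_{EE} = 0, so R_E = 58741/820.1 = 71.62 kN.
Moment equilibrium about D: M_D = Σ(load moments about D) − R_E·L = 1224 − 71.62×13.5 = 257.1 kN·m.

M_D = 257.1 kN·m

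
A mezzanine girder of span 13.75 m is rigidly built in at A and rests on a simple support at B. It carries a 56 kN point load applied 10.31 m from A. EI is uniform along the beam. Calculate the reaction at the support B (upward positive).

Remove the prop at B; the released (primary) structure is a cantilever built in at A.
Free-end deflection of the primary structure under the applied loading (downward +):
  point load 56 at a = 10.31: Pa²(3L − a)/(6EI) = 30695/EI
Tip deflection under a unit load at B: L³/(3EI) = 866.5/EI.
The prop prevents deflection at B: R_B = δ_0/δ_{BB} = 30695/866.5 = 35.42 kN.

R_B = 35.42 kN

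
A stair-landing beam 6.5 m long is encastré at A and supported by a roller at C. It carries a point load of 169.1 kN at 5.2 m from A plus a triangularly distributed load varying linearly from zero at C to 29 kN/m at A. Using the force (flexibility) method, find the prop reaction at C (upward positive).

Choose R_C as the redundant. The primary structure is the cantilever fixed at A.
Deflection at C on the released cantilever, summing each load's contribution:
  point load 169.1 at a = 5.2: Pa²(3L − a)/(6EI) = 10898/EI
  triangular load, peak 29 at the fixed end: w₀L⁴/(30EI) = 1726/EI
  δ_0 = 12623/EI
Tip deflection under a unit load at C: L³/(3EI) = 91.54/EI.
Compatibility at C: δ_0 − R_C·δ_{CC} = 0, so R_C = 12623/91.54 = 137.9 kN.

R_C = 137.9 kN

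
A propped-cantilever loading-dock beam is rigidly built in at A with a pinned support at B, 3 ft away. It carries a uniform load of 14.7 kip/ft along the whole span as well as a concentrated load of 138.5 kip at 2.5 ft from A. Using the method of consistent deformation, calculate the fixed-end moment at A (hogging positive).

M_A = 50.2 kip·ft

Remove the prop at B; the released (primary) structure is a cantilever built in at A.
Deflection at B on the released cantilever, summing each load's contribution:
  UDL 14.7: wL⁴/(8EI) = 148.8/EI
  point load 138.5 at a = 2.5: Pa²(3L − a)/(6EI) = 937.8/EI
  δ_0 = 1087/EI
Tip deflection under a unit load at B: L³/(3EI) = 9/EI.
The prop prevents deflection at B: R_B = δ_0/δ_{BB} = 1087/9 = 120.7 kip.
Moment equilibrium about A: M_A = Σ(load moments about A) − R_B·L = 412.4 − 120.7×3 = 50.2 kip·ft.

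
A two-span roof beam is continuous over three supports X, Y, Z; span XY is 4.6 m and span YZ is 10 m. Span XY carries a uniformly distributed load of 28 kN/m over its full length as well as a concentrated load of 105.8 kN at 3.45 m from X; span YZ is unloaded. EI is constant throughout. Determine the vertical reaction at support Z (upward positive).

Release continuity at Y by inserting a hinge; the redundant is the internal moment M_Y. The primary structure is two simply-supported spans XY and YZ.
Discontinuity in slope at Y on the released structure — sum the simple-span end rotations:
  span XY: UDL 28: wL³/(24EI) = 113.6/EI
  span XY: point load 105.8 at a = 3.45: Pab(L + a)/(6LEI) = 122.4/EI
  relative rotation θ_0 = (236 + 0)/EI = 236/EI
A unit hogging moment at Y produces rotation L₁/(3EI) + L₂/(3EI) = 4.867/EI.
Slope continuity at Y: θ_0 = M_Y·4.867/EI, so M_Y = 236/4.867 = 48.49 kN·m (hogging).
Span YZ, ΣM about Z: R_Y^{YZ}·10 = 0 + 48.49, so R_Y^{YZ} = 4.849 kN and R_Z = 0 − 4.849 = -4.849 kN.

R_Z = -4.849 kN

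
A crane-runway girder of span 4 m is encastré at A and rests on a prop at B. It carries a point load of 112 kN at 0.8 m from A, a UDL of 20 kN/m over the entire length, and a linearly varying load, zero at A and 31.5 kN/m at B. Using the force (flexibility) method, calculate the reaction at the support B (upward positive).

Take the reaction at B as the redundant and release it; the primary structure is a cantilever fixed at A.
Free-end deflection of the primary structure under the applied loading (downward +):
  point load 112 at a = 0.8: Pa²(3L − a)/(6EI) = 133.8/EI
  UDL 20: wL⁴/(8EI) = 640/EI
  triangular load, peak 31.5 at the free end: 11w₀L⁴/(120EI) = 739.2/EI
  δ_0 = 1513/EI
Tip deflection under a unit load at B: L³/(3EI) = 21.33/EI.
The prop prevents deflection at B: R_B = δ_0/δ_{BB} = 1513/21.33 = 70.92 kN.

R_B = 70.92 kN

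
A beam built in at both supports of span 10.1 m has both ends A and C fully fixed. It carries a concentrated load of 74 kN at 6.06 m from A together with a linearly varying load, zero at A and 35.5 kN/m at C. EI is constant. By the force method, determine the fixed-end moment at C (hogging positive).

Release both end moments; the primary structure is a simply-supported span AC with redundants M_A and M_C.
On the primary (simply-supported) span, the end slopes from the loading are:
  at A: point load 74 at a = 6.06: Pab(L + b)/(6LEI) = 422.7/EI
  at C: point load 74 at a = 6.06: Pab(L + a)/(6LEI) = 483.1/EI
  at A: triangular load, peak 35.5: 7w₀L³/(360EI) = 711.2/EI
  at C: triangular load, peak 35.5: w₀L³/(45EI) = 812.8/EI
  θ_A0 = 1134/EI,  θ_C0 = 1296/EI
Flexibility coefficients: a unit moment at one end gives L/(3EI) there and L/(6EI) at the far end, so f₁₁ = f₂₂ = 3.367/EI and f₁₂ = f₂₁ = 1.683/EI.
Compatibility — zero rotation at each built-in end:
  3.367 M_A + 1.683 M_C = 1134
  1.683 M_A + 3.367 M_C = 1296
Solving the pair gives M_A = 192.5 kN·m and M_C = 288.7 kN·m (hogging).

M_C = 288.7 kN·m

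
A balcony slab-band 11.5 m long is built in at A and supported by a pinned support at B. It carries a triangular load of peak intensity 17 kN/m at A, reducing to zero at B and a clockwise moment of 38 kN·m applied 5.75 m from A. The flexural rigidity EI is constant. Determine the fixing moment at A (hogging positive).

Take the reaction at B as the redundant and release it; the primary structure is a cantilever fixed at A.
Free-end deflection of the primary structure under the applied loading (downward +):
  triangular load, peak 17 at the fixed end: w₀L⁴/(30EI) = 9911/EI
  clockwise couple 38 at a = 5.75: M₀a(2L − a)/(2EI) = 1885/EI
  δ_0 = 11796/EI
Tip deflection under a unit load at B: L³/(3EI) = 507/EI.
The prop prevents deflection at B: R_B = δ_0/δ_{BB} = 11796/507 = 23.27 kN.
Moment equilibrium about A: M_A = Σ(load moments about A) − R_B·L = 412.7 − 23.27×11.5 = 145.1 kN·m.

M_A = 145.1 kN·m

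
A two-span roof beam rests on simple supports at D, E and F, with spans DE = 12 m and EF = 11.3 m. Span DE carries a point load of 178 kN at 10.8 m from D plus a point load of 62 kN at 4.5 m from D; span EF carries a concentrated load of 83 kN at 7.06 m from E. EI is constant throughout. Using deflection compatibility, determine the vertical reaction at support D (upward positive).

R_D = 37.46 kN

Insert a hinge at E; M_E is the redundant, and each span becomes simply supported.
End slopes at the hinge E, treating each span as simply supported:
  span DE: point load 178 at a = 10.8: Pab(L + a)/(6LEI) = 730.5/EI
  span DE: point load 62 at a = 4.5: Pab(L + a)/(6LEI) = 479.5/EI
  span EF: point load 83 at a = 7.06: Pab(L + b)/(6LEI) = 569.5/EI
  relative rotation θ_0 = (1210 + 569.5)/EI = 1780/EI
A unit hogging moment at E produces rotation L₁/(3EI) + L₂/(3EI) = 7.767/EI.
Slope continuity at E: θ_0 = M_E·7.767/EI, so M_E = 1780/7.767 = 229.1 kN·m (hogging).
Span DE, ΣM about D with M_E applied at E: R_E^{DE}·12 = 2201 + 229.1, so R_E^{DE} = 202.5 kN and R_D = 240 − 202.5 = 37.46 kN.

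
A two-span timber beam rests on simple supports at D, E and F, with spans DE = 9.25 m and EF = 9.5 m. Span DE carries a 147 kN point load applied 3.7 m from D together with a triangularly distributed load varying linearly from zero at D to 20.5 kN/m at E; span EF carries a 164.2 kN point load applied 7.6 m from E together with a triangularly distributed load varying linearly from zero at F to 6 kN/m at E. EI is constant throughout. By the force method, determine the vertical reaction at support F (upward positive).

Take M_E as the redundant. Released structure: two simple spans DE and EF with a hinge at E.
Rotations at E on the released spans (each span's end-slope, ×1/EI):
  span DE: point load 147 at a = 3.7: Pab(L + a)/(6LEI) = 704.4/EI
  span DE: triangular load, peak 20.5: w₀L³/(45EI) = 360.6/EI
  span EF: point load 164.2 at a = 7.6: Pab(L + b)/(6LEI) = 474.2/EI
  span EF: triangular load, peak 6: w₀L³/(45EI) = 114.3/EI
  relative rotation θ_0 = (1065 + 588.5)/EI = 1653/EI
A unit hogging moment at E produces rotation L₁/(3EI) + L₂/(3EI) = 6.25/EI.
Compatibility: M_E·(L₁+L₂)/(3EI) = θ_0, giving M_E = 264.5 kN·m (hogging).
Span EF, ΣM about F: R_E^{EF}·9.5 = 492.5 + 264.5, so R_E^{EF} = 79.69 kN and R_F = 192.7 − 79.69 = 113 kN.

R_F = 113 kN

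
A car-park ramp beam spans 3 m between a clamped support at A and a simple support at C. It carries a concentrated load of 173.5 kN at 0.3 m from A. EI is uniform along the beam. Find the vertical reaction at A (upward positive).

Release the roller at C. Primary structure: cantilever fixed at A.
Downward deflection at the released point C due to the loads:
  point load 173.5 at a = 0.3: Pa²(3L − a)/(6EI) = 22.64/EI
Tip deflection under a unit load at C: L³/(3EI) = 9/EI.
The prop prevents deflection at C: R_C = δ_0/δ_{CC} = 22.64/9 = 2.516 kN.
Vertical equilibrium: R_A = ΣP − R_C = 173.5 − 2.516 = 171 kN.

R_A = 171 kN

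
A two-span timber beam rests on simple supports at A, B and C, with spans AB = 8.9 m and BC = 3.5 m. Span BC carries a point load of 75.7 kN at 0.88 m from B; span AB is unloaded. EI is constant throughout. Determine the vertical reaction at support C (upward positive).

R_C = 15.52 kN

Insert a hinge at B; M_B is the redundant, and each span becomes simply supported.
Rotations at B on the released spans (each span's end-slope, ×1/EI):
  span BC: point load 75.7 at a = 0.88: Pab(L + b)/(6LEI) = 50.86/EI
  relative rotation θ_0 = (0 + 50.86)/EI = 50.86/EI
A unit hogging moment at B produces rotation L₁/(3EI) + L₂/(3EI) = 4.133/EI.
Slope continuity at B: θ_0 = M_B·4.133/EI, so M_B = 50.86/4.133 = 12.31 kN·m (hogging).
Span BC, ΣM about C: R_B^{BC}·3.5 = 198.3 + 12.31, so R_B^{BC} = 60.18 kN and R_C = 75.7 − 60.18 = 15.52 kN.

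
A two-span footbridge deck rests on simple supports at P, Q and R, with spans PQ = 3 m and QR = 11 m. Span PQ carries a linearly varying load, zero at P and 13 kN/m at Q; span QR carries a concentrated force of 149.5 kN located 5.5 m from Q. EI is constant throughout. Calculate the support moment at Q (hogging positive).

Take M_Q as the redundant. Released structure: two simple spans PQ and QR with a hinge at Q.
Rotations at Q on the released spans (each span's end-slope, ×1/EI):
  span PQ: triangular load, peak 13: w₀L³/(45EI) = 7.8/EI
  span QR: point load 149.5 at a = 5.5: Pab(L + b)/(6LEI) = 1131/EI
  relative rotation θ_0 = (7.8 + 1131)/EI = 1138/EI
A unit hogging moment at Q produces rotation L₁/(3EI) + L₂/(3EI) = 4.667/EI.
Slope continuity at Q: θ_0 = M_Q·4.667/EI, so M_Q = 1138/4.667 = 243.9 kN·m (hogging).

M_Q = 243.9 kN·m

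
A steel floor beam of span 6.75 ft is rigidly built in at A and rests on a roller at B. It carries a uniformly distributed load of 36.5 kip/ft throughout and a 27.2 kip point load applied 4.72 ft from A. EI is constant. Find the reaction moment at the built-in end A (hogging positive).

Release the roller at B. Primary structure: cantilever fixed at A.
Downward deflection at the released point B due to the loads:
  UDL 36.5: wL⁴/(8EI) = 9471/EI
  point load 27.2 at a = 4.72: Pa²(3L − a)/(6EI) = 1568/EI
  δ_0 = 11040/EI
Flexibility coefficient — unit upward force at B: δ_{BB} = L³/(3EI) = 102.5/EI.
Compatibility at B: δ_0 − R_B·δ_{BB} = 0, so R_B = 11040/102.5 = 107.7 kip.
Moment equilibrium about A: M_A = Σ(load moments about A) − R_B·L = 959.9 − 107.7×6.75 = 233 kip·ft.

M_A = 233 kip·ft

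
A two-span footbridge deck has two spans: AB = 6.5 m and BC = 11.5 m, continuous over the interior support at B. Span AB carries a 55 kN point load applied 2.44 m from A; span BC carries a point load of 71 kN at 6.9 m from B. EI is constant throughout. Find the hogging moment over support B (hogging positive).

Release continuity at B by inserting a hinge; the redundant is the internal moment M_B. The primary structure is two simply-supported spans AB and BC.
End slopes at the hinge B, treating each span as simply supported:
  span AB: point load 55 at a = 2.44: Pab(L + a)/(6LEI) = 124.9/EI
  span BC: point load 71 at a = 6.9: Pab(L + b)/(6LEI) = 525.8/EI
  relative rotation θ_0 = (124.9 + 525.8)/EI = 650.7/EI
A unit hogging moment at B produces rotation L₁/(3EI) + L₂/(3EI) = 6/EI.
Slope continuity at B: θ_0 = M_B·6/EI, so M_B = 650.7/6 = 108.5 kN·m (hogging).

M_B = 108.5 kN·m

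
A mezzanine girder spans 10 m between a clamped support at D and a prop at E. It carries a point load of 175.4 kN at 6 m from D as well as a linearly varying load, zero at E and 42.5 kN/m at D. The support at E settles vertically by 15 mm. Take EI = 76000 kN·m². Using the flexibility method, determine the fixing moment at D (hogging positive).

M_D = 612.2 kN·m

Remove the prop at E; the released (primary) structure is a cantilever built in at D.
Downward deflection at the released point E due to the loads:
  point load 175.4 at a = 6: Pa²(3L − a)/(6EI) = 25258/EI
  triangular load, peak 42.5 at the fixed end: w₀L⁴/(30EI) = 14167/EI
  δ_0 = 39424/EI
Flexibility coefficient — unit upward force at E: δ_{EE} = L³/(3EI) = 333.3/EI.
With EI = 76000 kN·m²: δ_0 = 0.51874 m and δ_{EE} = 0.004386 m/kN.
Compatibility — the beam at E must follow the support down by 0.015 m: δ_0 − R_E·δ_{EE} = 0.015, so R_E = (0.51874 − 0.015)/0.004386 = 114.9 kN.
Moment equilibrium about D: M_D = Σ(load moments about D) − R_E·L = 1761 − 114.9×10 = 612.2 kN·m.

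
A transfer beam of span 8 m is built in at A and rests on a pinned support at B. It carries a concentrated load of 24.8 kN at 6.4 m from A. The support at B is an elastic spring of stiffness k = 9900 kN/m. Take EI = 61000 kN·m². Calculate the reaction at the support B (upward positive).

R_B = 16.85 kN

Release the roller at B. Primary structure: cantilever fixed at A.
Deflection at B on the released cantilever, summing each load's contribution:
  point load 24.8 at a = 6.4: Pa²(3L − a)/(6EI) = 2980/EI
Flexibility coefficient — unit upward force at B: δ_{BB} = L³/(3EI) = 170.7/EI.
With EI = 61000 kN·m²: δ_0 = 0.048848 m and δ_{BB} = 0.002798 m/kN.
Compatibility — the spring shortens by R_B/k under the reaction it provides: δ_0 − R_B·δ_{BB} = R_B/k. With 1/k = 0.000101 m/kN, R_B = δ_0 / (δ_{BB} + 1/k) = 0.048848 / (0.002798 + 0.000101) = 16.85 kN.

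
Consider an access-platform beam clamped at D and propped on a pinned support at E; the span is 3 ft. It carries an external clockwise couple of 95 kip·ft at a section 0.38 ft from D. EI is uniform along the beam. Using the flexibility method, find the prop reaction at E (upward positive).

R_E = 11.27 kip

Release the roller at E. Primary structure: cantilever fixed at D.
Primary-structure tip deflection at E by superposition:
  clockwise couple 95 at a = 0.38: M₀a(2L − a)/(2EI) = 101.4/EI
Flexibility coefficient — unit upward force at E: δ_{EE} = L³/(3EI) = 9/EI.
Compatibility at E: δ_0 − R_E·δ_{EE} = 0, so R_E = 101.4/9 = 11.27 kip.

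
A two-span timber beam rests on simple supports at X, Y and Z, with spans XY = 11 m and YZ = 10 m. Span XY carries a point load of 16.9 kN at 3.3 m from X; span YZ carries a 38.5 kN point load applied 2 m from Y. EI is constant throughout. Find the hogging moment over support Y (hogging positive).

M_Y = 39.69 kN·m

Insert a hinge at Y; M_Y is the redundant, and each span becomes simply supported.
End slopes at the hinge Y, treating each span as simply supported:
  span XY: point load 16.9 at a = 3.3: Pab(L + a)/(6LEI) = 93.04/EI
  span YZ: point load 38.5 at a = 2: Pab(L + b)/(6LEI) = 184.8/EI
  relative rotation θ_0 = (93.04 + 184.8)/EI = 277.8/EI
A unit hogging moment at Y produces rotation L₁/(3EI) + L₂/(3EI) = 7/EI.
Slope continuity at Y: θ_0 = M_Y·7/EI, so M_Y = 277.8/7 = 39.69 kN·m (hogging).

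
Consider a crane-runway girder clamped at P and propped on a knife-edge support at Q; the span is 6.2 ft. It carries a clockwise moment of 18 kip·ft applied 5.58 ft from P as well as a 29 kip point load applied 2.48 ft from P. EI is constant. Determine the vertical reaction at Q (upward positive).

Take the reaction at Q as the redundant and release it; the primary structure is a cantilever fixed at P.
Deflection at Q on the released cantilever, summing each load's contribution:
  clockwise couple 18 at a = 5.58: M₀a(2L − a)/(2EI) = 342.5/EI
  point load 29 at a = 2.48: Pa²(3L − a)/(6EI) = 479.2/EI
  δ_0 = 821.7/EI
Flexibility coefficient — unit upward force at Q: δ_{QQ} = L³/(3EI) = 79.44/EI.
The prop prevents deflection at Q: R_Q = δ_0/δ_{QQ} = 821.7/79.44 = 10.34 kip.

R_Q = 10.34 kip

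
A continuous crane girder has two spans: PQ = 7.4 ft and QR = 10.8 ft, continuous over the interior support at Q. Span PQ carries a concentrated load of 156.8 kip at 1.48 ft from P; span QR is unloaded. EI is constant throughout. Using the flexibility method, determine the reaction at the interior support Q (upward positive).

Release continuity at Q by inserting a hinge; the redundant is the internal moment M_Q. The primary structure is two simply-supported spans PQ and QR.
Discontinuity in slope at Q on the released structure — sum the simple-span end rotations:
  span PQ: point load 156.8 at a = 1.48: Pab(L + a)/(6LEI) = 274.8/EI
  relative rotation θ_0 = (274.8 + 0)/EI = 274.8/EI
A unit hogging moment at Q produces rotation L₁/(3EI) + L₂/(3EI) = 6.067/EI.
Compatibility: M_Q·(L₁+L₂)/(3EI) = θ_0, giving M_Q = 45.29 kip·ft (hogging).
Span PQ, ΣM about P with M_Q applied at Q: R_Q^{PQ}·7.4 = 232.1 + 45.29, so R_Q^{PQ} = 37.48 kip and R_P = 156.8 − 37.48 = 119.3 kip.
Span QR, ΣM about R: R_Q^{QR}·10.8 = 0 + 45.29, so R_Q^{QR} = 4.194 kip and R_R = 0 − 4.194 = -4.194 kip.
R_Q = 37.48 + 4.194 = 41.67 kip.

R_Q = 41.67 kip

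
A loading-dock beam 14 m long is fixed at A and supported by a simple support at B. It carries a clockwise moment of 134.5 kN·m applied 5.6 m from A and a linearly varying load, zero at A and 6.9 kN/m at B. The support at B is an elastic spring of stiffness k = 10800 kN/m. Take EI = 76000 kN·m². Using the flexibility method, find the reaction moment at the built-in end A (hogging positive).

Release the roller at B. Primary structure: cantilever fixed at A.
Deflection at B on the released cantilever, summing each load's contribution:
  clockwise couple 134.5 at a = 5.6: M₀a(2L − a)/(2EI) = 8436/EI
  triangular load, peak 6.9 at the free end: 11w₀L⁴/(120EI) = 24298/EI
  δ_0 = 32734/EI
Tip deflection under a unit load at B: L³/(3EI) = 914.7/EI.
With EI = 76000 kN·m²: δ_0 = 0.43071 m and δ_{BB} = 0.012035 m/kN.
Compatibility — the spring shortens by R_B/k under the reaction it provides: δ_0 − R_B·δ_{BB} = R_B/k. With 1/k = 0.000093 m/kN, R_B = δ_0 / (δ_{BB} + 1/k) = 0.43071 / (0.012035 + 0.000093) = 35.51 kN.
Moment equilibrium about A: M_A = Σ(load moments about A) − R_B·L = 585.3 − 35.51×14 = 88.1 kN·m.

M_A = 88.1 kN·m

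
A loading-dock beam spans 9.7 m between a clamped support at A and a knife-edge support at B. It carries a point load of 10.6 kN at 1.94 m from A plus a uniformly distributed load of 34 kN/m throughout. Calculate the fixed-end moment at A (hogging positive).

M_A = 414.7 kN·m

Take the reaction at B as the redundant and release it; the primary structure is a cantilever fixed at A.
Primary-structure tip deflection at B by superposition:
  point load 10.6 at a = 1.94: Pa²(3L − a)/(6EI) = 180.6/EI
  UDL 34: wL⁴/(8EI) = 37625/EI
  δ_0 = 37806/EI
Flexibility coefficient — unit upward force at B: δ_{BB} = L³/(3EI) = 304.2/EI.
Compatibility at B: δ_0 − R_B·δ_{BB} = 0, so R_B = 37806/304.2 = 124.3 kN.
Moment equilibrium about A: M_A = Σ(load moments about A) − R_B·L = 1620 − 124.3×9.7 = 414.7 kN·m.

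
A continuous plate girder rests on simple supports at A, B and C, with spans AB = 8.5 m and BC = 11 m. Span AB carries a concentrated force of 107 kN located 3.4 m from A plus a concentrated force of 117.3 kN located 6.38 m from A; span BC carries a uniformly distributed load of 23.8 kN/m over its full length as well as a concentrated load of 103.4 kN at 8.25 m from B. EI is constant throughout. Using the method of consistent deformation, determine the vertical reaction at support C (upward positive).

Insert a hinge at B; M_B is the redundant, and each span becomes simply supported.
Discontinuity in slope at B on the released structure — sum the simple-span end rotations:
  span AB: point load 107 at a = 3.4: Pab(L + a)/(6LEI) = 432.9/EI
  span AB: point load 117.3 at a = 6.38: Pab(L + a)/(6LEI) = 462.9/EI
  span BC: UDL 23.8: wL³/(24EI) = 1320/EI
  span BC: point load 103.4 at a = 8.25: Pab(L + b)/(6LEI) = 488.7/EI
  relative rotation θ_0 = (895.8 + 1809)/EI = 2704/EI
A unit hogging moment at B produces rotation L₁/(3EI) + L₂/(3EI) = 6.5/EI.
Compatibility: M_B·(L₁+L₂)/(3EI) = θ_0, giving M_B = 416.1 kN·m (hogging).
Span BC, ΣM about C: R_B^{BC}·11 = 1724 + 416.1, so R_B^{BC} = 194.6 kN and R_C = 365.2 − 194.6 = 170.6 kN.

R_C = 170.6 kN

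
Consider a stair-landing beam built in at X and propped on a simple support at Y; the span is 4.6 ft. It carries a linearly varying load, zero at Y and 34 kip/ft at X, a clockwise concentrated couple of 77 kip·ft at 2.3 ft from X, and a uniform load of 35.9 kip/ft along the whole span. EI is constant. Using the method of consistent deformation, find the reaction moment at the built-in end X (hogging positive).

Take the reaction at Y as the redundant and release it; the primary structure is a cantilever fixed at X.
Free-end deflection of the primary structure under the applied loading (downward +):
  triangular load, peak 34 at the fixed end: w₀L⁴/(30EI) = 507.4/EI
  clockwise couple 77 at a = 2.3: M₀a(2L − a)/(2EI) = 611/EI
  UDL 35.9: wL⁴/(8EI) = 2009/EI
  δ_0 = 3128/EI
Tip deflection under a unit load at Y: L³/(3EI) = 32.45/EI.
Compatibility at Y: δ_0 − R_Y·δ_{YY} = 0, so R_Y = 3128/32.45 = 96.4 kip.
Moment equilibrium about X: M_X = Σ(load moments about X) − R_Y·L = 576.7 − 96.4×4.6 = 133.3 kip·ft.

M_X = 133.3 kip·ft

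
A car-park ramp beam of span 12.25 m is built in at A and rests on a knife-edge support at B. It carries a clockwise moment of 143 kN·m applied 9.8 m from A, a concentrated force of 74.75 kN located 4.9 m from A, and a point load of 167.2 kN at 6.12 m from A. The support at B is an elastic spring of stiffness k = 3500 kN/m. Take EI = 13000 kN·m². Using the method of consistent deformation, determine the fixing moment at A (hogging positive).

M_A = 503.3 kN·m

Remove the prop at B; the released (primary) structure is a cantilever built in at A.
Deflection at B on the released cantilever, summing each load's contribution:
  clockwise couple 143 at a = 9.8: M₀a(2L − a)/(2EI) = 10300/EI
  point load 74.75 at a = 4.9: Pa²(3L − a)/(6EI) = 9527/EI
  point load 167.2 at a = 6.12: Pa²(3L − a)/(6EI) = 31969/EI
  δ_0 = 51797/EI
Tip deflection under a unit load at B: L³/(3EI) = 612.8/EI.
With EI = 13000 kN·m²: δ_0 = 3.9844 m and δ_{BB} = 0.047135 m/kN.
Compatibility — the spring shortens by R_B/k under the reaction it provides: δ_0 − R_B·δ_{BB} = R_B/k. With 1/k = 0.000286 m/kN, R_B = δ_0 / (δ_{BB} + 1/k) = 3.9844 / (0.047135 + 0.000286) = 84.02 kN.
Moment equilibrium about A: M_A = Σ(load moments about A) − R_B·L = 1533 − 84.02×12.25 = 503.3 kN·m.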